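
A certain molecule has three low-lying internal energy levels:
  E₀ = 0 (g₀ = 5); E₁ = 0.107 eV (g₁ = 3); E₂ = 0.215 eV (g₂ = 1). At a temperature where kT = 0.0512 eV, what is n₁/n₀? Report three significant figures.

0.0742

n₁/n₀ = (g₁/g₀) exp[−(E₁−E₀)/kT] = (3/5) × exp(−(0.107 eV)/(0.0512 eV)) = (3/5) × exp(-2.0898) = 0.0742.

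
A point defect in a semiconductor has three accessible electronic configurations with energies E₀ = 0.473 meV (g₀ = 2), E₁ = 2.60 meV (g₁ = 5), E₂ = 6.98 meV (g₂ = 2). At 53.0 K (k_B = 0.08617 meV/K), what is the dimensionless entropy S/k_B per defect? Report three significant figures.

2.11

k_BT = 0.08617 × 53.0 K = 4.5670 meV.
Eᵢ/kT = 0.10357, 0.56930, 1.5284.
Z = Σ gᵢe^(−Eᵢ/kT) = 2·e^(−0.10357) + 5·e^(−0.56930) + 2·e^(−1.5284) = 1.8032 + 2.8296 + 0.43376 = 5.0666.
⟨E⟩ = Σ EᵢPᵢ = 2.2180 meV.
S/k_B = ln Z + ⟨E⟩/kT = ln(5.0666) + 2.2180/4.5670 = 1.6227 + 0.48566 = 2.11.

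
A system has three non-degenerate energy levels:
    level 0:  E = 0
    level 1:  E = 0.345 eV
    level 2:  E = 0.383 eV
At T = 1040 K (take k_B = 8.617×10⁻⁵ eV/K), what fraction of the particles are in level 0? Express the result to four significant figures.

k_BT = 8.617×10⁻⁵ × 1040 K = 0.0896168 eV.
Eᵢ/kT = 0, 3.84972, 4.27375.
Z = Σ e^(−Eᵢ/kT) = e^(−0) + e^(−3.84972) + e^(−4.27375) = 1.00000 + 0.0212857 + 0.0139294 = 1.03522.
P₀ = e^(−E₀/kT) / Z = 1.00000/1.03522 = 0.9660.

0.9660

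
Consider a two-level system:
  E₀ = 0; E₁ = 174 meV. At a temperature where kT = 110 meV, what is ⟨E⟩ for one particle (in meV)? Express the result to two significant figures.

30 meV

Eᵢ/kT = 0, 1.582.
Z = Σ e^(−Eᵢ/kT) = e^(−0) + e^(−1.582) = 1.000 + 0.2056 = 1.206.
⟨E⟩ = Σ Eᵢ e^(−Eᵢ/kT) / Z = (0·1.000 + 174·0.2056) / 1.206 = 30 meV.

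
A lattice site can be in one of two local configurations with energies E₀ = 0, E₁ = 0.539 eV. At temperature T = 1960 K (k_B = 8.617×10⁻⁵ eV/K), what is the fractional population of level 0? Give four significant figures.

k_BT = 8.617×10⁻⁵ × 1960 K = 0.168893 eV.
Eᵢ/kT = 0, 3.19137.
Z = Σ e^(−Eᵢ/kT) = e^(−0) + e^(−3.19137) = 1.00000 + 0.0411155 = 1.04112.
P₀ = e^(−E₀/kT) / Z = 1.00000/1.04112 = 0.9605.

0.9605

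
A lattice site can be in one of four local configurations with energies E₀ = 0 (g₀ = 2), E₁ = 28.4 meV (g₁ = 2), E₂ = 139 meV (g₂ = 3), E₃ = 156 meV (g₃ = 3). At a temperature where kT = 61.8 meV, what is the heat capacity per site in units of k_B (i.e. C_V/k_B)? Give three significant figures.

0.643

Eᵢ/kT = 0, 0.45955, 2.2492, 2.5243.
Z = Σ gᵢe^(−Eᵢ/kT) = 2·e^(−0) + 2·e^(−0.45955) + 3·e^(−2.2492) + 3·e^(−2.5243) = 2.0000 + 1.2631 + 0.31645 + 0.24034 = 3.8199.
⟨E⟩ = 30.721 meV, ⟨E²⟩ = 3398.5 meV².
C_V/k_B = (⟨E²⟩ − ⟨E⟩²)/(kT)² = (3398.5 − 943.78)/3819.2 = 0.643.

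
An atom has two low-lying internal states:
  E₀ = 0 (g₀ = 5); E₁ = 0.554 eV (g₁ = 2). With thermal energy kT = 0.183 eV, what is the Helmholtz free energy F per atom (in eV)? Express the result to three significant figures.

Eᵢ/kT = 0, 3.0273.
Z = Σ gᵢe^(−Eᵢ/kT) = 5·e^(−0) + 2·e^(−3.0273) = 5.0000 + 0.096893 = 5.0969.
F = −kT ln Z = −0.183 × ln(5.0969) = −0.183 × 1.6286 = -0.298 eV.

-0.298 eV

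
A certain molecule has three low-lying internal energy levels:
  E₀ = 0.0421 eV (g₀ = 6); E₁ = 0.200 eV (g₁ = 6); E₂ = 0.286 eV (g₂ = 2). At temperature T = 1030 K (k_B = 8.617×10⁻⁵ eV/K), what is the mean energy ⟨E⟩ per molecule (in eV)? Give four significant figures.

0.06887 eV

k_BT = 8.617×10⁻⁵ × 1030 K = 0.0887551 eV.
Eᵢ/kT = 0.474339, 2.25339, 3.22235.
Z = Σ gᵢe^(−Eᵢ/kT) = 6·e^(−0.474339) + 6·e^(−2.25339) + 2·e^(−3.22235) = 3.73378 + 0.630255 + 0.0797225 = 4.44376.
⟨E⟩ = Σ Eᵢ gᵢe^(−Eᵢ/kT) / Z = (0.0421·3.73378 + 0.200·0.630255 + 0.286·0.0797225) / 4.44376 = 0.06887 eV.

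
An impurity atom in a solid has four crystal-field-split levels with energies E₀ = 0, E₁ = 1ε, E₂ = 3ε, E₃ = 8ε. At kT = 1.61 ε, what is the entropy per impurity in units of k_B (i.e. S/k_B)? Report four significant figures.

0.9171

Eᵢ/kT = 0, 0.621118, 1.86335, 4.96894.
Z = Σ e^(−Eᵢ/kT) = e^(−0) + e^(−0.621118) + e^(−1.86335) + e^(−4.96894) = 1.00000 + 0.537343 + 0.155152 + 0.00695051 = 1.69945.
⟨E⟩ = Σ EᵢPᵢ = 0.622792 ε.
S/k_B = ln Z + ⟨E⟩/kT = ln(1.69945) + 0.622792/1.61 = 0.530305 + 0.386827 = 0.9171.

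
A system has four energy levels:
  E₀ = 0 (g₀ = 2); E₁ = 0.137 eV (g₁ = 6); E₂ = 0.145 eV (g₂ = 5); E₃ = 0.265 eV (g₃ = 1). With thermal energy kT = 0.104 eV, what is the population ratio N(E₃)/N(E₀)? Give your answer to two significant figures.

0.039

n₃/n₀ = (g₃/g₀) exp[−(E₃−E₀)/kT] = (1/2) × exp(−(0.265 eV)/(0.104 eV)) = (1/2) × exp(-2.548) = 0.039.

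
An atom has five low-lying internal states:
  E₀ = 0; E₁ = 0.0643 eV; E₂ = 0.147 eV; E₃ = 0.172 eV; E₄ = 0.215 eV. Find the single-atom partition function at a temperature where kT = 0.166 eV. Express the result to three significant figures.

Eᵢ/kT = 0, 0.38735, 0.88554, 1.0361, 1.2952.
Z = Σ e^(−Eᵢ/kT) = e^(−0) + e^(−0.38735) + e^(−0.88554) + e^(−1.0361) + e^(−1.2952) = 1.0000 + 0.67885 + 0.41249 + 0.35484 + 0.27384 = 2.7200.

Z = 2.72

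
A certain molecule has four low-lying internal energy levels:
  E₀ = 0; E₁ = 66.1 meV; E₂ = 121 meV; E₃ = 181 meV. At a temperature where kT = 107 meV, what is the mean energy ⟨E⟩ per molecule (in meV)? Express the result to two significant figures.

Eᵢ/kT = 0, 0.6178, 1.131, 1.692.
Z = Σ e^(−Eᵢ/kT) = e^(−0) + e^(−0.6178) + e^(−1.131) + e^(−1.692) = 1.000 + 0.5391 + 0.3227 + 0.1842 = 2.046.
⟨E⟩ = Σ Eᵢ e^(−Eᵢ/kT) / Z = (0·1.000 + 66.1·0.5391 + 121·0.3227 + 181·0.1842) / 2.046 = 53 meV.

53 meV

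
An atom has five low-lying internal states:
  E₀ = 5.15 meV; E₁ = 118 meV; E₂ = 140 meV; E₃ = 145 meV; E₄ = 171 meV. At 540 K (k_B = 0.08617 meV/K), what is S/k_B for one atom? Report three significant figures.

k_BT = 0.08617 × 540 K = 46.532 meV.
Eᵢ/kT = 0.11068, 2.5359, 3.0087, 3.1161, 3.6749.
Z = Σ e^(−Eᵢ/kT) = e^(−0.11068) + e^(−2.5359) + e^(−3.0087) + e^(−3.1161) + e^(−3.6749) = 0.89523 + 0.079190 + 0.049356 + 0.044330 + 0.025352 = 1.0935.
⟨E⟩ = Σ EᵢPᵢ = 28.923 meV.
S/k_B = ln Z + ⟨E⟩/kT = ln(1.0935) + 28.923/46.532 = 0.089384 + 0.62157 = 0.711.

0.711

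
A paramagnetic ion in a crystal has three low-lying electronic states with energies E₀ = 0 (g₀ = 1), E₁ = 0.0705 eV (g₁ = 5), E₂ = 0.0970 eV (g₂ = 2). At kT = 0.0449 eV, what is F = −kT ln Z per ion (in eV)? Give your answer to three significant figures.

-0.0368 eV

Eᵢ/kT = 0, 1.5702, 2.1604.
Z = Σ gᵢe^(−Eᵢ/kT) = 1·e^(−0) + 5·e^(−1.5702) + 2·e^(−2.1604) = 1.0000 + 1.0400 + 0.23056 = 2.2706.
F = −kT ln Z = −0.0449 × ln(2.2706) = −0.0449 × 0.82004 = -0.0368 eV.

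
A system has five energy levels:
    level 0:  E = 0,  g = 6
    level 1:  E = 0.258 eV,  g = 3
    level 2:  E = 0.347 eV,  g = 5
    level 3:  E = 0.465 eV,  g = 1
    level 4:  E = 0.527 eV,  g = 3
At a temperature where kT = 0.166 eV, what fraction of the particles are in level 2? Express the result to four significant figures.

Eᵢ/kT = 0, 1.55422, 2.09036, 2.80120, 3.17470.
Z = Σ gᵢe^(−Eᵢ/kT) = 6·e^(−0) + 3·e^(−1.55422) + 5·e^(−2.09036) + 1·e^(−2.80120) + 3·e^(−3.17470) = 6.00000 + 0.634063 + 0.618213 + 0.0607371 + 0.125420 = 7.43843.
P₂ = g₂ e^(−E₂/kT) / Z = 0.618213/7.43843 = 0.08311.

0.08311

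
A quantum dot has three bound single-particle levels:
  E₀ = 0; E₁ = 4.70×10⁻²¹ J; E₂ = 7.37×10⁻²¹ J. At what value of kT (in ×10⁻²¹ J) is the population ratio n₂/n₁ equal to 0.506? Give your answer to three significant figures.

n₂/n₁ = exp[−(E₂−E₁)/kT] = 0.506.
⇒ (E₂−E₁)/kT = ln(1/0.506) = ln(1.9763) = 0.68123.
kT = 2.67 ×10⁻²¹ J / 0.68123 = 3.92 ×10⁻²¹ J.

3.92 ×10⁻²¹ J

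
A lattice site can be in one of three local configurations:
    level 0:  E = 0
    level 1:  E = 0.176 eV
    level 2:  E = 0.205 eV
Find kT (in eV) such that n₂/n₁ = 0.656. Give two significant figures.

n₂/n₁ = exp[−(E₂−E₁)/kT] = 0.656.
⇒ (E₂−E₁)/kT = ln(1/0.656) = ln(1.524) = 0.4213.
kT = 0.029 eV / 0.4213 = 0.069 eV.

0.069 eV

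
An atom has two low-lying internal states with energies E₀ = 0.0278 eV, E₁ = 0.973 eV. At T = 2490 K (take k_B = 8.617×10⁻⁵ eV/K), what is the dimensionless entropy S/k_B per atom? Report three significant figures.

0.0653

k_BT = 8.617×10⁻⁵ × 2490 K = 0.21456 eV.
Eᵢ/kT = 0.12957, 4.5349.
Z = Σ e^(−Eᵢ/kT) = e^(−0.12957) + e^(−4.5349) = 0.87847 + 0.010728 = 0.88920.
⟨E⟩ = Σ EᵢPᵢ = 0.039204 eV.
S/k_B = ln Z + ⟨E⟩/kT = ln(0.88920) + 0.039204/0.21456 = -0.11743 + 0.18272 = 0.0653.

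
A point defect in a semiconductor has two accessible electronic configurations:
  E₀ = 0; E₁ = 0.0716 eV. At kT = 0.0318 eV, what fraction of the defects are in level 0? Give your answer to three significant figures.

Eᵢ/kT = 0, 2.2516.
Z = Σ e^(−Eᵢ/kT) = e^(−0) + e^(−2.2516) = 1.0000 + 0.10523 = 1.1052.
P₀ = e^(−E₀/kT) / Z = 1.0000/1.1052 = 0.905.

0.905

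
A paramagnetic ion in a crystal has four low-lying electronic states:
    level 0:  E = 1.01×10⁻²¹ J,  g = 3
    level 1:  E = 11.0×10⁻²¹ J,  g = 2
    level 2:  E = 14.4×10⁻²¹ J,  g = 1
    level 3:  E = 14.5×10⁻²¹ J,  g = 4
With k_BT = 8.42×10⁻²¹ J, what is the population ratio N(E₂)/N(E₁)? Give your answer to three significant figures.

n₂/n₁ = (g₂/g₁) exp[−(E₂−E₁)/kT] = (1/2) × exp(−(3.4 ×10⁻²¹ J)/(8.42 ×10⁻²¹ J)) = (1/2) × exp(-0.40380) = 0.334.

0.334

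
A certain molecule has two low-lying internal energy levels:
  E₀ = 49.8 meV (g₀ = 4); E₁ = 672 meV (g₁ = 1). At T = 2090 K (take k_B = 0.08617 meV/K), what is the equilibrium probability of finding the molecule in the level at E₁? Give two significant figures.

k_BT = 0.08617 × 2090 K = 180.1 meV.
Eᵢ/kT = 0.2765, 3.731.
Z = Σ gᵢe^(−Eᵢ/kT) = 4·e^(−0.2765) + 1·e^(−3.731) = 3.034 + 0.02397 = 3.058.
P₁ = g₁ e^(−E₁/kT) / Z = 0.02397/3.058 = 0.0078.

0.0078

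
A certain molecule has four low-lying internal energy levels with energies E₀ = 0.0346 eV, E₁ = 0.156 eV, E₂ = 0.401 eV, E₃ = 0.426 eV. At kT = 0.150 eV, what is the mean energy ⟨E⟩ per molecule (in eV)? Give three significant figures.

0.106 eV

Eᵢ/kT = 0.23067, 1.0400, 2.6733, 2.8400.
Z = Σ e^(−Eᵢ/kT) = e^(−0.23067) + e^(−1.0400) + e^(−2.6733) + e^(−2.8400) = 0.79400 + 0.35345 + 0.069024 + 0.058426 = 1.2749.
⟨E⟩ = Σ Eᵢ e^(−Eᵢ/kT) / Z = (0.0346·0.79400 + 0.156·0.35345 + 0.401·0.069024 + 0.426·0.058426) / 1.2749 = 0.106 eV.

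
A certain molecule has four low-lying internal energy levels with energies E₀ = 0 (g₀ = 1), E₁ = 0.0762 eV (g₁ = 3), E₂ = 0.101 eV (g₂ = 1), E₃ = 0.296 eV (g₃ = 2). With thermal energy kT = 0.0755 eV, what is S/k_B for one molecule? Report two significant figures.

Eᵢ/kT = 0, 1.009, 1.338, 3.921.
Z = Σ gᵢe^(−Eᵢ/kT) = 1·e^(−0) + 3·e^(−1.009) + 1·e^(−1.338) + 2·e^(−3.921) = 1.000 + 1.094 + 0.2624 + 0.03964 = 2.396.
⟨E⟩ = Σ EᵢPᵢ = 0.05075 eV.
S/k_B = ln Z + ⟨E⟩/kT = ln(2.396) + 0.05075/0.0755 = 0.8738 + 0.6722 = 1.5.

1.5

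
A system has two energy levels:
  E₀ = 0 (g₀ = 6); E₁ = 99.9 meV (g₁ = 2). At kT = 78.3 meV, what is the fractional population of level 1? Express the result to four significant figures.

0.08514

Eᵢ/kT = 0, 1.27586.
Z = Σ gᵢe^(−Eᵢ/kT) = 6·e^(−0) + 2·e^(−1.27586) = 6.00000 + 0.558382 = 6.55838.
P₁ = g₁ e^(−E₁/kT) / Z = 0.558382/6.55838 = 0.08514.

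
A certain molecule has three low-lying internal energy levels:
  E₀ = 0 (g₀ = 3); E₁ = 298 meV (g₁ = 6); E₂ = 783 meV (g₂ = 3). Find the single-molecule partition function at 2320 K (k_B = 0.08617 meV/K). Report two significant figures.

Z = 4.4

k_BT = 0.08617 × 2320 K = 199.9 meV.
Eᵢ/kT = 0, 1.491, 3.917.
Z = Σ gᵢe^(−Eᵢ/kT) = 3·e^(−0) + 6·e^(−1.491) + 3·e^(−3.917) = 3.000 + 1.351 + 0.05970 = 4.411.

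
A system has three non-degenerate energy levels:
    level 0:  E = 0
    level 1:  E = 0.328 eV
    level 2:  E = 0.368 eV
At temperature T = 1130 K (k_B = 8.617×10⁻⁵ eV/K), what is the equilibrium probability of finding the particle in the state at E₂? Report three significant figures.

k_BT = 8.617×10⁻⁵ × 1130 K = 0.097372 eV.
Eᵢ/kT = 0, 3.3685, 3.7793.
Z = Σ e^(−Eᵢ/kT) = e^(−0) + e^(−3.3685) + e^(−3.7793) = 1.0000 + 0.034441 + 0.022839 = 1.0573.
P₂ = e^(−E₂/kT) / Z = 0.022839/1.0573 = 0.0216.

0.0216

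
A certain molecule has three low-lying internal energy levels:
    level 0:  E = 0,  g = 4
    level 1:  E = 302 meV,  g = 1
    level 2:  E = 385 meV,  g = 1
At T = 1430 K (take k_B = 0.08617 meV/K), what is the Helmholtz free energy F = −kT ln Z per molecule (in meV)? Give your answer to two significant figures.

k_BT = 0.08617 × 1430 K = 123.2 meV.
Eᵢ/kT = 0, 2.451, 3.125.
Z = Σ gᵢe^(−Eᵢ/kT) = 4·e^(−0) + 1·e^(−2.451) + 1·e^(−3.125) = 4.000 + 0.08621 + 0.04394 = 4.130.
F = −kT ln Z = −123.2 × ln(4.130) = −123.2 × 1.418 = -170 meV.

-170 meV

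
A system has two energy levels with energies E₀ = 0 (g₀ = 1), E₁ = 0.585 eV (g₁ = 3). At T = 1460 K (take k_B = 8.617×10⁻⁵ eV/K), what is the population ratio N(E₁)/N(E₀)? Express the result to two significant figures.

0.029

k_BT = 8.617×10⁻⁵ × 1460 K = 0.1258 eV.
n₁/n₀ = (g₁/g₀) exp[−(E₁−E₀)/kT] = (3/1) × exp(−(0.585 eV)/(0.1258 eV)) = (3/1) × exp(-4.650) = 0.029.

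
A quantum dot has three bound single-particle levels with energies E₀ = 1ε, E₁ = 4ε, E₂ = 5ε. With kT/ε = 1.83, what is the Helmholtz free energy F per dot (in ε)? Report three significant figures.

0.511 ε

Eᵢ/kT = 0.54645, 2.1858, 2.7322.
Z = Σ e^(−Eᵢ/kT) = e^(−0.54645) + e^(−2.1858) + e^(−2.7322) = 0.57900 + 0.11239 + 0.065076 = 0.75647.
F = −kT ln Z = −1.83 × ln(0.75647) = −1.83 × -0.27909 = 0.511 ε.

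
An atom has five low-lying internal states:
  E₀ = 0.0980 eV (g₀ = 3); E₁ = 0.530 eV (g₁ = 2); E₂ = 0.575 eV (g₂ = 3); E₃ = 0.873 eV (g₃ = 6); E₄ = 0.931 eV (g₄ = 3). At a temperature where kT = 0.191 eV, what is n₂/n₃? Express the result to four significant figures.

2.380

n₂/n₃ = (g₂/g₃) exp[−(E₂−E₃)/kT] = (3/6) × exp(−(-0.298 eV)/(0.191 eV)) = (3/6) × exp(1.56021) = 2.380.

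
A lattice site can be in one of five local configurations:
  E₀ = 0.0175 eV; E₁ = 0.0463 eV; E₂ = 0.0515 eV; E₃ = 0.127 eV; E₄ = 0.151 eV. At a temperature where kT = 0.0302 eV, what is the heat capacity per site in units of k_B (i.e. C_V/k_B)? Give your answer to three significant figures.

Eᵢ/kT = 0.57947, 1.5331, 1.7053, 4.2053, 5.0000.
Z = Σ e^(−Eᵢ/kT) = e^(−0.57947) + e^(−1.5331) + e^(−1.7053) + e^(−4.2053) + e^(−5.0000) = 0.56020 + 0.21587 + 0.18172 + 0.014916 + 0.0067379 = 0.97944.
⟨E⟩ = 0.032742 eV, ⟨E²⟩ = 0.0015422 eV².
C_V/k_B = (⟨E²⟩ − ⟨E⟩²)/(kT)² = (0.0015422 − 0.0010720)/0.00091204 = 0.516.

0.516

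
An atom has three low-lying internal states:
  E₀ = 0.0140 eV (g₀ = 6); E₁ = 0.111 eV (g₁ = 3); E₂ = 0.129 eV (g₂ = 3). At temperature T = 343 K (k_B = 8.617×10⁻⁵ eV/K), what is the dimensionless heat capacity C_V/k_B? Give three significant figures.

k_BT = 8.617×10⁻⁵ × 343 K = 0.029556 eV.
Eᵢ/kT = 0.47368, 3.7556, 4.3646.
Z = Σ gᵢe^(−Eᵢ/kT) = 6·e^(−0.47368) + 3·e^(−3.7556) + 3·e^(−4.3646) = 3.7362 + 0.070159 + 0.038159 = 3.8445.
⟨E⟩ = 0.016912 eV, ⟨E²⟩ = 0.00058050 eV².
C_V/k_B = (⟨E²⟩ − ⟨E⟩²)/(kT)² = (0.00058050 − 0.00028602)/0.00087356 = 0.337.

0.337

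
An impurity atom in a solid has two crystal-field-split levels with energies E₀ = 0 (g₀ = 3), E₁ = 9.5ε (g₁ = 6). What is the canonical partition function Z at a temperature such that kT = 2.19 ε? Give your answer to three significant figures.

Eᵢ/kT = 0, 4.3379.
Z = Σ gᵢe^(−Eᵢ/kT) = 3·e^(−0) + 6·e^(−4.3379) = 3.0000 + 0.078384 = 3.0784.

Z = 3.08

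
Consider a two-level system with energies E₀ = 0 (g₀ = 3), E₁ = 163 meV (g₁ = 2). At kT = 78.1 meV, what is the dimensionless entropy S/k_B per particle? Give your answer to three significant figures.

1.34

Eᵢ/kT = 0, 2.0871.
Z = Σ gᵢe^(−Eᵢ/kT) = 3·e^(−0) + 2·e^(−2.0871) = 3.0000 + 0.24809 = 3.2481.
⟨E⟩ = Σ EᵢPᵢ = 12.450 meV.
S/k_B = ln Z + ⟨E⟩/kT = ln(3.2481) + 12.450/78.1 = 1.1781 + 0.15941 = 1.34.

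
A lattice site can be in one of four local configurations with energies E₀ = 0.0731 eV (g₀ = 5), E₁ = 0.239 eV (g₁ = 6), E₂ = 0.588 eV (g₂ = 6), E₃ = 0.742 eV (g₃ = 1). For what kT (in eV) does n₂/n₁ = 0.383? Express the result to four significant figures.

n₂/n₁ = (g₂/g₁) exp[−(E₂−E₁)/kT] = 0.383.
⇒ (E₂−E₁)/kT = ln((6/6)/0.383) = ln(2.61097) = 0.959722.
kT = 0.349 eV / 0.959722 = 0.3636 eV.

0.3636 eV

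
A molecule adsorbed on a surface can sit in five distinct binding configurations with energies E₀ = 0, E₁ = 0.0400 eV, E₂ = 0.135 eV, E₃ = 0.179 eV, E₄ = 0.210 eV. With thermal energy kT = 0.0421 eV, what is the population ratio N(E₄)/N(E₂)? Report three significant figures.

0.168

n₄/n₂ = exp[−(E₄−E₂)/kT] = exp(−(0.075 eV)/(0.0421 eV)) = exp(-1.7815) = 0.168.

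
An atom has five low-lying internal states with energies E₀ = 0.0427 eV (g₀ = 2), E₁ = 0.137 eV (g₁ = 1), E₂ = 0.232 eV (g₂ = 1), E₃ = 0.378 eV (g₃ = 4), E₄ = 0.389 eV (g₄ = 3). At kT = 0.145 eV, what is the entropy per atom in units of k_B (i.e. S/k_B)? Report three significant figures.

1.90

Eᵢ/kT = 0.29448, 0.94483, 1.6000, 2.6069, 2.6828.
Z = Σ gᵢe^(−Eᵢ/kT) = 2·e^(−0.29448) + 1·e^(−0.94483) + 1·e^(−1.6000) + 4·e^(−2.6069) + 3·e^(−2.6828) = 1.4898 + 0.38875 + 0.20190 + 0.29505 + 0.20511 = 2.5806.
⟨E⟩ = Σ EᵢPᵢ = 0.13758 eV.
S/k_B = ln Z + ⟨E⟩/kT = ln(2.5806) + 0.13758/0.145 = 0.94802 + 0.94883 = 1.90.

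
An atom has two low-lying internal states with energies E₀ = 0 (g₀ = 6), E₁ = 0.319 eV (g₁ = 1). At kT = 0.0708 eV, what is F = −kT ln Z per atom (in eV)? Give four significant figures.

-0.1270 eV

Eᵢ/kT = 0, 4.50565.
Z = Σ gᵢe^(−Eᵢ/kT) = 6·e^(−0) + 1·e^(−4.50565) = 6.00000 + 0.0110464 = 6.01105.
F = −kT ln Z = −0.0708 × ln(6.01105) = −0.0708 × 1.79360 = -0.1270 eV.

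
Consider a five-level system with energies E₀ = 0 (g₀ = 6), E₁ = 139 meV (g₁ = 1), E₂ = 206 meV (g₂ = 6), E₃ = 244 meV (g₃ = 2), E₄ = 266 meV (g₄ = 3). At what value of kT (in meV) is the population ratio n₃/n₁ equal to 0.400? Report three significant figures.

65.2 meV

n₃/n₁ = (g₃/g₁) exp[−(E₃−E₁)/kT] = 0.400.
⇒ (E₃−E₁)/kT = ln((2/1)/0.400) = ln(5.0000) = 1.6094.
kT = 105 meV / 1.6094 = 65.2 meV.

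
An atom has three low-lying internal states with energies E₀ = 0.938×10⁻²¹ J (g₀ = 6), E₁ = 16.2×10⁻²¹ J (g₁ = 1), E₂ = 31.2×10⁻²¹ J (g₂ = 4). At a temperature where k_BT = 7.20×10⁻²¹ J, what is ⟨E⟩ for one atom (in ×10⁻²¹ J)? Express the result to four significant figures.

1.527 ×10⁻²¹ J

Eᵢ/kT = 0.130278, 2.25000, 4.33333.
Z = Σ gᵢe^(−Eᵢ/kT) = 6·e^(−0.130278) + 1·e^(−2.25000) + 4·e^(−4.33333) = 5.26711 + 0.105399 + 0.0524951 = 5.42500.
⟨E⟩ = Σ Eᵢ gᵢe^(−Eᵢ/kT) / Z = (0.938·5.26711 + 16.2·0.105399 + 31.2·0.0524951) / 5.42500 = 1.527 ×10⁻²¹ J.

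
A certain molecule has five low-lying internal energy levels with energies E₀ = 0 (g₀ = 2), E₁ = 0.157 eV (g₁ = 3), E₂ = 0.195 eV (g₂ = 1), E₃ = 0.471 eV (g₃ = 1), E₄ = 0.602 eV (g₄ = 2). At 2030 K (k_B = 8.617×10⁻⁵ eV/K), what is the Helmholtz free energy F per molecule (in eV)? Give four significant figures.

k_BT = 8.617×10⁻⁵ × 2030 K = 0.174925 eV.
Eᵢ/kT = 0, 0.897528, 1.11476, 2.69258, 3.44147.
Z = Σ gᵢe^(−Eᵢ/kT) = 2·e^(−0) + 3·e^(−0.897528) + 1·e^(−1.11476) + 1·e^(−2.69258) + 2·e^(−3.44147) = 2.00000 + 1.22273 + 0.327994 + 0.0677060 + 0.0640352 = 3.68247.
F = −kT ln Z = −0.174925 × ln(3.68247) = −0.174925 × 1.30358 = -0.2280 eV.

-0.2280 eV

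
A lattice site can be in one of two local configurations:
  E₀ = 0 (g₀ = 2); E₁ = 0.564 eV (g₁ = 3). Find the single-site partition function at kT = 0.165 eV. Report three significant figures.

Eᵢ/kT = 0, 3.4182.
Z = Σ gᵢe^(−Eᵢ/kT) = 2·e^(−0) + 3·e^(−3.4182) = 2.0000 + 0.098314 = 2.0983.

Z = 2.10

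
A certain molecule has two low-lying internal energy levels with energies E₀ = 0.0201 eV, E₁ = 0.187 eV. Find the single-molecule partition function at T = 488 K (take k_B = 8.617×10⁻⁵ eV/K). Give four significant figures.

Z = 0.6317

k_BT = 8.617×10⁻⁵ × 488 K = 0.0420510 eV.
Eᵢ/kT = 0.477991, 4.44698.
Z = Σ e^(−Eᵢ/kT) = e^(−0.477991) + e^(−4.44698) = 0.620028 + 0.0117139 = 0.631742.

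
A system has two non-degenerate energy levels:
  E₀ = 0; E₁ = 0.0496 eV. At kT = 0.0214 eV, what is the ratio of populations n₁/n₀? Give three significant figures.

0.0985

n₁/n₀ = exp[−(E₁−E₀)/kT] = exp(−(0.0496 eV)/(0.0214 eV)) = exp(-2.3178) = 0.0985.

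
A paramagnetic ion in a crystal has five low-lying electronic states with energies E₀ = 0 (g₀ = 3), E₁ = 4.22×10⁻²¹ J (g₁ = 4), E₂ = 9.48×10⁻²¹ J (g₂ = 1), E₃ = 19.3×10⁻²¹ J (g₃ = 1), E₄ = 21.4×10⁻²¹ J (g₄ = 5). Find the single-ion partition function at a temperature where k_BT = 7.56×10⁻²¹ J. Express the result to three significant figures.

Z = 5.95

Eᵢ/kT = 0, 0.55820, 1.2540, 2.5529, 2.8307.
Z = Σ gᵢe^(−Eᵢ/kT) = 3·e^(−0) + 4·e^(−0.55820) + 1·e^(−1.2540) + 1·e^(−2.5529) + 5·e^(−2.8307) = 3.0000 + 2.2890 + 0.28536 + 0.077856 + 0.29486 = 5.9471.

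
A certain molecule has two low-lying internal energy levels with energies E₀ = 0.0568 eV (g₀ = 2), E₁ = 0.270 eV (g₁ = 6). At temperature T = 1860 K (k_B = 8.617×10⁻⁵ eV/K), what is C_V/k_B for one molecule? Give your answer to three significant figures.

0.436

k_BT = 8.617×10⁻⁵ × 1860 K = 0.16028 eV.
Eᵢ/kT = 0.35438, 1.6846.
Z = Σ gᵢe^(−Eᵢ/kT) = 2·e^(−0.35438) + 6·e^(−1.6846) = 1.4032 + 1.1131 = 2.5163.
⟨E⟩ = 0.15111 eV, ⟨E²⟩ = 0.034047 eV².
C_V/k_B = (⟨E²⟩ − ⟨E⟩²)/(kT)² = (0.034047 − 0.022834)/0.025690 = 0.436.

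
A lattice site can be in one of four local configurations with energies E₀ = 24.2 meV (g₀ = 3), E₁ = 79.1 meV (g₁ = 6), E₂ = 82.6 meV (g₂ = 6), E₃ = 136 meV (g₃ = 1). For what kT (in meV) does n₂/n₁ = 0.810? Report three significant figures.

16.6 meV

n₂/n₁ = (g₂/g₁) exp[−(E₂−E₁)/kT] = 0.810.
⇒ (E₂−E₁)/kT = ln((6/6)/0.810) = ln(1.2346) = 0.21075.
kT = 3.5 meV / 0.21075 = 16.6 meV.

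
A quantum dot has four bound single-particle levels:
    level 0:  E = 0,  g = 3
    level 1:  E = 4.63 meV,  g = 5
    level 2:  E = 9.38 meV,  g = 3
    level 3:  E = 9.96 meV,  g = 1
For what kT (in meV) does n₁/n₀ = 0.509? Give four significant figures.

3.903 meV

n₁/n₀ = (g₁/g₀) exp[−(E₁−E₀)/kT] = 0.509.
⇒ (E₁−E₀)/kT = ln((5/3)/0.509) = ln(3.27439) = 1.18613.
kT = 4.63 meV / 1.18613 = 3.903 meV.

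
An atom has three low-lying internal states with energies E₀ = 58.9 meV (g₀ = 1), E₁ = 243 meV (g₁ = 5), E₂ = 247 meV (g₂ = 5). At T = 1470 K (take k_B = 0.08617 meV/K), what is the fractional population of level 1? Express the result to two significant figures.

0.35

k_BT = 0.08617 × 1470 K = 126.7 meV.
Eᵢ/kT = 0.4649, 1.918, 1.949.
Z = Σ gᵢe^(−Eᵢ/kT) = 1·e^(−0.4649) + 5·e^(−1.918) + 5·e^(−1.949) = 0.6282 + 0.7345 + 0.7121 = 2.075.
P₁ = g₁ e^(−E₁/kT) / Z = 0.7345/2.075 = 0.35.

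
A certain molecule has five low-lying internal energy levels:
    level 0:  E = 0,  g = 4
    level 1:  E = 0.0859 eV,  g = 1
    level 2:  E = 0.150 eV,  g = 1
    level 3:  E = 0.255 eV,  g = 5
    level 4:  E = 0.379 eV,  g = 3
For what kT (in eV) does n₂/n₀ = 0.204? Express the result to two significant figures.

n₂/n₀ = (g₂/g₀) exp[−(E₂−E₀)/kT] = 0.204.
⇒ (E₂−E₀)/kT = ln((1/4)/0.204) = ln(1.225) = 0.2029.
kT = 0.150 eV / 0.2029 = 0.74 eV.

0.74 eV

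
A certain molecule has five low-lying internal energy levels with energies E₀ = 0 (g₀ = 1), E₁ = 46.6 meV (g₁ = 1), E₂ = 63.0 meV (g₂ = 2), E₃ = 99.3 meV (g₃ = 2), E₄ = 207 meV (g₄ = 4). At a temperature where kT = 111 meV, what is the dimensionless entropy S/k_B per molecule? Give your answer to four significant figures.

2.106

Eᵢ/kT = 0, 0.419820, 0.567568, 0.894595, 1.86486.
Z = Σ gᵢe^(−Eᵢ/kT) = 1·e^(−0) + 1·e^(−0.419820) + 2·e^(−0.567568) + 2·e^(−0.894595) + 4·e^(−1.86486) = 1.00000 + 0.657165 + 1.13380 + 0.817546 + 0.619672 = 4.22818.
⟨E⟩ = Σ EᵢPᵢ = 73.6742 meV.
S/k_B = ln Z + ⟨E⟩/kT = ln(4.22818) + 73.6742/111 = 1.44177 + 0.663732 = 2.106.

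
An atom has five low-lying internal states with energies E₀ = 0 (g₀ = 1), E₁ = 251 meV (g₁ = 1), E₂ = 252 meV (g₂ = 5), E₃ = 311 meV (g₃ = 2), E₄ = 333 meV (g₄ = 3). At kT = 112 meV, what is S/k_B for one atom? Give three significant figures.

1.81

Eᵢ/kT = 0, 2.2411, 2.2500, 2.7768, 2.9732.
Z = Σ gᵢe^(−Eᵢ/kT) = 1·e^(−0) + 1·e^(−2.2411) + 5·e^(−2.2500) + 2·e^(−2.7768) + 3·e^(−2.9732) = 1.0000 + 0.10634 + 0.52700 + 0.12447 + 0.15342 = 1.9112.
⟨E⟩ = Σ EᵢPᵢ = 130.44 meV.
S/k_B = ln Z + ⟨E⟩/kT = ln(1.9112) + 130.44/112 = 0.64773 + 1.1646 = 1.81.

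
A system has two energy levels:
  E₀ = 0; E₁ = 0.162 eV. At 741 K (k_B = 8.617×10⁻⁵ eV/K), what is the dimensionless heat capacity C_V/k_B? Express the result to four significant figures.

0.4372

k_BT = 8.617×10⁻⁵ × 741 K = 0.0638520 eV.
Eᵢ/kT = 0, 2.53712.
Z = Σ e^(−Eᵢ/kT) = e^(−0) + e^(−2.53712) = 1.00000 + 0.0790939 = 1.07909.
⟨E⟩ = 0.0118741 eV, ⟨E²⟩ = 0.00192360 eV².
C_V/k_B = (⟨E²⟩ − ⟨E⟩²)/(kT)² = (0.00192360 − 0.000140994)/0.00407708 = 0.4372.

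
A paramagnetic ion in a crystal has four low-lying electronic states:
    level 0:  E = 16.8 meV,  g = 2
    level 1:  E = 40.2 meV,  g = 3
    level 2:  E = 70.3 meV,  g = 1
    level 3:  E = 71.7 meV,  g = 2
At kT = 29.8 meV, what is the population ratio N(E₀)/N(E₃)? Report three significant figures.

n₀/n₃ = (g₀/g₃) exp[−(E₀−E₃)/kT] = (2/2) × exp(−(-54.9 meV)/(29.8 meV)) = (2/2) × exp(1.8423) = 6.31.

6.31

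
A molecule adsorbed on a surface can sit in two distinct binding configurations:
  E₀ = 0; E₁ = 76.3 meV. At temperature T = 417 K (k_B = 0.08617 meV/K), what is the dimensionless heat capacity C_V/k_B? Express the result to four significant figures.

k_BT = 0.08617 × 417 K = 35.9329 meV.
Eᵢ/kT = 0, 2.12340.
Z = Σ e^(−Eᵢ/kT) = e^(−0) + e^(−2.12340) = 1.00000 + 0.119624 = 1.11962.
⟨E⟩ = 8.15215 meV, ⟨E²⟩ = 622.009 meV².
C_V/k_B = (⟨E²⟩ − ⟨E⟩²)/(kT)² = (622.009 − 66.4575)/1291.17 = 0.4303.

0.4303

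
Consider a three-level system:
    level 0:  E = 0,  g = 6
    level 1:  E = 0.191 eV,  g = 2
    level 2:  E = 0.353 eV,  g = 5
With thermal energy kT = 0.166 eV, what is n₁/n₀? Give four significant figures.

0.1055

n₁/n₀ = (g₁/g₀) exp[−(E₁−E₀)/kT] = (2/6) × exp(−(0.191 eV)/(0.166 eV)) = (2/6) × exp(-1.15060) = 0.1055.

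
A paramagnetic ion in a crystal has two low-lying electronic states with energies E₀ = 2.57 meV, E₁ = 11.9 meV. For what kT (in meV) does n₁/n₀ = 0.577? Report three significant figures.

17.0 meV

n₁/n₀ = exp[−(E₁−E₀)/kT] = 0.577.
⇒ (E₁−E₀)/kT = ln(1/0.577) = ln(1.7331) = 0.54991.
kT = 9.33 meV / 0.54991 = 17.0 meV.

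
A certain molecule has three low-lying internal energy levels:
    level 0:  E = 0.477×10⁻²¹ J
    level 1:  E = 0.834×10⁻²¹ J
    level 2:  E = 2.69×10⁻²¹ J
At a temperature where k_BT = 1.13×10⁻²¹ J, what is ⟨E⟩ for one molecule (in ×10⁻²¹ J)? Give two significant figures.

Eᵢ/kT = 0.4221, 0.7381, 2.381.
Z = Σ e^(−Eᵢ/kT) = e^(−0.4221) + e^(−0.7381) + e^(−2.381) = 0.6557 + 0.4780 + 0.09246 = 1.226.
⟨E⟩ = Σ Eᵢ e^(−Eᵢ/kT) / Z = (0.477·0.6557 + 0.834·0.4780 + 2.69·0.09246) / 1.226 = 0.78 ×10⁻²¹ J.

0.78 ×10⁻²¹ J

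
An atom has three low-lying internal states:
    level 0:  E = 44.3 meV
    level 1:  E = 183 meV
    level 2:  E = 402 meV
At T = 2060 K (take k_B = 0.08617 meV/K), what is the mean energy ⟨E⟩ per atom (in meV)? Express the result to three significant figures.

114 meV

k_BT = 0.08617 × 2060 K = 177.51 meV.
Eᵢ/kT = 0.24956, 1.0309, 2.2647.
Z = Σ e^(−Eᵢ/kT) = e^(−0.24956) + e^(−1.0309) + e^(−2.2647) = 0.77914 + 0.35669 + 0.10386 = 1.2397.
⟨E⟩ = Σ Eᵢ e^(−Eᵢ/kT) / Z = (44.3·0.77914 + 183·0.35669 + 402·0.10386) / 1.2397 = 114 meV.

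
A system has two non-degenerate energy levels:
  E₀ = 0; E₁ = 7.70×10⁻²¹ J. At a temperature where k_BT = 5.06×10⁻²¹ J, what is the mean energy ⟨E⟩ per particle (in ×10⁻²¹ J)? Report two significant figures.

1.4 ×10⁻²¹ J

Eᵢ/kT = 0, 1.522.
Z = Σ e^(−Eᵢ/kT) = e^(−0) + e^(−1.522) = 1.000 + 0.2183 = 1.218.
⟨E⟩ = Σ Eᵢ e^(−Eᵢ/kT) / Z = (0·1.000 + 7.70·0.2183) / 1.218 = 1.4 ×10⁻²¹ J.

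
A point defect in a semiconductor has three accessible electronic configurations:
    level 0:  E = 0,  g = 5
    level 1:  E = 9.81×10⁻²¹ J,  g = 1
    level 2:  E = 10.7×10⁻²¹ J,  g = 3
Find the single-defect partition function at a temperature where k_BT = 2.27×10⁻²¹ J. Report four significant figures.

Z = 5.040

Eᵢ/kT = 0, 4.32159, 4.71366.
Z = Σ gᵢe^(−Eᵢ/kT) = 5·e^(−0) + 1·e^(−4.32159) + 3·e^(−4.71366) = 5.00000 + 0.0132788 + 0.0269156 = 5.04019.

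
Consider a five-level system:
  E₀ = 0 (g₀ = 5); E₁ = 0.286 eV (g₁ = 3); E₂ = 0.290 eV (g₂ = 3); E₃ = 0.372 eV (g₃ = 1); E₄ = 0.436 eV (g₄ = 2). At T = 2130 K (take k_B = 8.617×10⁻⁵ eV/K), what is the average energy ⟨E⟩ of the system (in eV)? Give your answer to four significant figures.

k_BT = 8.617×10⁻⁵ × 2130 K = 0.183542 eV.
Eᵢ/kT = 0, 1.55823, 1.58002, 2.02678, 2.37548.
Z = Σ gᵢe^(−Eᵢ/kT) = 5·e^(−0) + 3·e^(−1.55823) + 3·e^(−1.58002) + 1·e^(−2.02678) + 2·e^(−2.37548) = 5.00000 + 0.631525 + 0.617913 + 0.131759 + 0.185940 = 6.56714.
⟨E⟩ = Σ Eᵢ gᵢe^(−Eᵢ/kT) / Z = (0·5.00000 + 0.286·0.631525 + 0.290·0.617913 + 0.372·0.131759 + 0.436·0.185940) / 6.56714 = 0.07460 eV.

0.07460 eV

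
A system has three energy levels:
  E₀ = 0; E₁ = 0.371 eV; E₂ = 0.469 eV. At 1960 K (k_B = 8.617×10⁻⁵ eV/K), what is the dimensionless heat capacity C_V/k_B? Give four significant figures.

0.7398

k_BT = 8.617×10⁻⁵ × 1960 K = 0.168893 eV.
Eᵢ/kT = 0, 2.19666, 2.77691.
Z = Σ e^(−Eᵢ/kT) = e^(−0) + e^(−2.19666) + e^(−2.77691) = 1.00000 + 0.111174 + 0.0622305 = 1.17340.
⟨E⟩ = 0.0600236 eV, ⟨E²⟩ = 0.0247063 eV².
C_V/k_B = (⟨E²⟩ − ⟨E⟩²)/(kT)² = (0.0247063 − 0.00360283)/0.0285248 = 0.7398.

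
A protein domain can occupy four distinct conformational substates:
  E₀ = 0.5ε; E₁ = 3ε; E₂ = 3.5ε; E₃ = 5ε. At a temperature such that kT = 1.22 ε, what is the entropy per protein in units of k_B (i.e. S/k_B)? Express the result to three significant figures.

0.672

Eᵢ/kT = 0.40984, 2.4590, 2.8689, 4.0984.
Z = Σ e^(−Eᵢ/kT) = e^(−0.40984) + e^(−2.4590) + e^(−2.8689) + e^(−4.0984) = 0.66376 + 0.085520 + 0.056761 + 0.016599 = 0.82264.
⟨E⟩ = Σ EᵢPᵢ = 1.0577 ε.
S/k_B = ln Z + ⟨E⟩/kT = ln(0.82264) + 1.0577/1.22 = -0.19524 + 0.86697 = 0.672.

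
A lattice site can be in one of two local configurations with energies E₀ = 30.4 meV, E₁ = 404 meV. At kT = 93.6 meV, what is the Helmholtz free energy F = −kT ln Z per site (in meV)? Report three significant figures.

28.7 meV

Eᵢ/kT = 0.32479, 4.3162.
Z = Σ e^(−Eᵢ/kT) = e^(−0.32479) + e^(−4.3162) = 0.72268 + 0.013351 = 0.73603.
F = −kT ln Z = −93.6 × ln(0.73603) = −93.6 × -0.30648 = 28.7 meV.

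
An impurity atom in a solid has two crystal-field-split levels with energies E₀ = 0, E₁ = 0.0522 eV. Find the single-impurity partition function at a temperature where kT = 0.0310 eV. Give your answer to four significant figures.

Eᵢ/kT = 0, 1.68387.
Z = Σ e^(−Eᵢ/kT) = e^(−0) + e^(−1.68387) = 1.00000 + 0.185654 = 1.18565.

Z = 1.186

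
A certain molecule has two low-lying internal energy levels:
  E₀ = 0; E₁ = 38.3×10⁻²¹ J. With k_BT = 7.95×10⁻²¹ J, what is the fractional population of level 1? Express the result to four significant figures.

Eᵢ/kT = 0, 4.81761.
Z = Σ e^(−Eᵢ/kT) = e^(−0) + e^(−4.81761) = 1.00000 + 0.00808609 = 1.00809.
P₁ = e^(−E₁/kT) / Z = 0.00808609/1.00809 = 0.008021.

0.008021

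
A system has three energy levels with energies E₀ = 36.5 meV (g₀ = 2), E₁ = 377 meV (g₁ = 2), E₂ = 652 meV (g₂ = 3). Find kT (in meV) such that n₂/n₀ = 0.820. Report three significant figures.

n₂/n₀ = (g₂/g₀) exp[−(E₂−E₀)/kT] = 0.820.
⇒ (E₂−E₀)/kT = ln((3/2)/0.820) = ln(1.8293) = 0.60393.
kT = 615.5 meV / 0.60393 = 1020 meV.

1020 meV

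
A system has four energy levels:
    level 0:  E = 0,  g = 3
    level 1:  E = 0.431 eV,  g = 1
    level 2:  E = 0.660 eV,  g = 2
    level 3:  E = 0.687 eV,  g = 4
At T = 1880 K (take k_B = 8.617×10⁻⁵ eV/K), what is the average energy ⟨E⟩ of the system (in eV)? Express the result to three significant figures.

k_BT = 8.617×10⁻⁵ × 1880 K = 0.16200 eV.
Eᵢ/kT = 0, 2.6605, 4.0741, 4.2407.
Z = Σ gᵢe^(−Eᵢ/kT) = 3·e^(−0) + 1·e^(−2.6605) + 2·e^(−4.0741) + 4·e^(−4.2407) = 3.0000 + 0.069913 + 0.034015 + 0.057590 = 3.1615.
⟨E⟩ = Σ Eᵢ gᵢe^(−Eᵢ/kT) / Z = (0·3.0000 + 0.431·0.069913 + 0.660·0.034015 + 0.687·0.057590) / 3.1615 = 0.0291 eV.

0.0291 eV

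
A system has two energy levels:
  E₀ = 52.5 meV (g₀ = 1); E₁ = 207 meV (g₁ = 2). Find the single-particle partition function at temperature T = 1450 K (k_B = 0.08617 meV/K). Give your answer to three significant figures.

k_BT = 0.08617 × 1450 K = 124.95 meV.
Eᵢ/kT = 0.42017, 1.6567.
Z = Σ gᵢe^(−Eᵢ/kT) = 1·e^(−0.42017) + 2·e^(−1.6567) = 0.65694 + 0.38153 = 1.0385.

Z = 1.04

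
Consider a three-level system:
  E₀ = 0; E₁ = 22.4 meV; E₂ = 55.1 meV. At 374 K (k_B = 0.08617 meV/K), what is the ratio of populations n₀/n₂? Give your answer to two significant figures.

5.5

k_BT = 0.08617 × 374 K = 32.23 meV.
n₀/n₂ = exp[−(E₀−E₂)/kT] = exp(−(-55.1 meV)/(32.23 meV)) = exp(1.710) = 5.5.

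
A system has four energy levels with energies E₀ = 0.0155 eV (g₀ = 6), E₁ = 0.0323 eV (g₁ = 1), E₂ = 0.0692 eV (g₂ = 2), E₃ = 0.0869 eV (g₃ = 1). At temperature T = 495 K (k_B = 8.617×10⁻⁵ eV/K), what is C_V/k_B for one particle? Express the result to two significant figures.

0.18

k_BT = 8.617×10⁻⁵ × 495 K = 0.04265 eV.
Eᵢ/kT = 0.3634, 0.7573, 1.623, 2.038.
Z = Σ gᵢe^(−Eᵢ/kT) = 6·e^(−0.3634) + 1·e^(−0.7573) + 2·e^(−1.623) + 1·e^(−2.038) = 4.172 + 0.4689 + 0.3946 + 0.1303 = 5.166.
⟨E⟩ = 0.02293 eV, ⟨E²⟩ = 0.0008450 eV².
C_V/k_B = (⟨E²⟩ − ⟨E⟩²)/(kT)² = (0.0008450 − 0.0005258)/0.001819 = 0.18.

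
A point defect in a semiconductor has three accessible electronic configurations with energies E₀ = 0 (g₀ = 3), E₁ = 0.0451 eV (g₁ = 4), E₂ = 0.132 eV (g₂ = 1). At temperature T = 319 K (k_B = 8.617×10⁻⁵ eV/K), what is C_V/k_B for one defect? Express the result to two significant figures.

k_BT = 8.617×10⁻⁵ × 319 K = 0.02749 eV.
Eᵢ/kT = 0, 1.641, 4.802.
Z = Σ gᵢe^(−Eᵢ/kT) = 3·e^(−0) + 4·e^(−1.641) + 1·e^(−4.802) = 3.000 + 0.7751 + 0.008213 = 3.783.
⟨E⟩ = 0.009527 eV, ⟨E²⟩ = 0.0004546 eV².
C_V/k_B = (⟨E²⟩ − ⟨E⟩²)/(kT)² = (0.0004546 − 0.00009076)/0.0007557 = 0.48.

0.48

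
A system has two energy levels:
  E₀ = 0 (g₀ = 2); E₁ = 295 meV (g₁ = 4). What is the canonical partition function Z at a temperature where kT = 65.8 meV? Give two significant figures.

Eᵢ/kT = 0, 4.483.
Z = Σ gᵢe^(−Eᵢ/kT) = 2·e^(−0) + 4·e^(−4.483) = 2.000 + 0.04520 = 2.045.

Z = 2.0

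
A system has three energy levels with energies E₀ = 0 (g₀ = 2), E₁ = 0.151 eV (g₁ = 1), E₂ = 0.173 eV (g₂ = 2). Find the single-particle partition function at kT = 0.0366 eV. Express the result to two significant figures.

Eᵢ/kT = 0, 4.126, 4.727.
Z = Σ gᵢe^(−Eᵢ/kT) = 2·e^(−0) + 1·e^(−4.126) + 2·e^(−4.727) = 2.000 + 0.01615 + 0.01771 = 2.034.

Z = 2.0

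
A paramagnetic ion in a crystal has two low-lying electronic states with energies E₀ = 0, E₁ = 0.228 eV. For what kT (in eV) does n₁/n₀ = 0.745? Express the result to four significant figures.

n₁/n₀ = exp[−(E₁−E₀)/kT] = 0.745.
⇒ (E₁−E₀)/kT = ln(1/0.745) = ln(1.34228) = 0.294370.
kT = 0.228 eV / 0.294370 = 0.7745 eV.

0.7745 eV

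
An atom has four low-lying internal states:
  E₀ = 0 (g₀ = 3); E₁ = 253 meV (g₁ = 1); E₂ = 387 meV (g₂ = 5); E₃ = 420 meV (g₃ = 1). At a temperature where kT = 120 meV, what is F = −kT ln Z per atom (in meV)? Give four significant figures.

Eᵢ/kT = 0, 2.10833, 3.22500, 3.50000.
Z = Σ gᵢe^(−Eᵢ/kT) = 3·e^(−0) + 1·e^(−2.10833) + 5·e^(−3.22500) + 1·e^(−3.50000) = 3.00000 + 0.121441 + 0.198779 + 0.0301974 = 3.35042.
F = −kT ln Z = −120 × ln(3.35042) = −120 × 1.20909 = -145.1 meV.

-145.1 meV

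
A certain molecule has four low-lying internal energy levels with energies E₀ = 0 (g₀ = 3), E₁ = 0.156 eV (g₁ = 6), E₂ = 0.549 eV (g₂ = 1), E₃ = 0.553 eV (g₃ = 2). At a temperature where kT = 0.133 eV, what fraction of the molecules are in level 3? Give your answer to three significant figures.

Eᵢ/kT = 0, 1.1729, 4.1278, 4.1579.
Z = Σ gᵢe^(−Eᵢ/kT) = 3·e^(−0) + 6·e^(−1.1729) + 1·e^(−4.1278) + 2·e^(−4.1579) = 3.0000 + 1.8568 + 0.016118 + 0.031281 = 4.9042.
P₃ = g₃ e^(−E₃/kT) / Z = 0.031281/4.9042 = 0.00638.

0.00638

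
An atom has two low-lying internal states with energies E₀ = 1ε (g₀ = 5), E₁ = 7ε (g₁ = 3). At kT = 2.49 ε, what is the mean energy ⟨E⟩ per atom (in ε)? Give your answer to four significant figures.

Eᵢ/kT = 0.401606, 2.81124.
Z = Σ gᵢe^(−Eᵢ/kT) = 5·e^(−0.401606) + 3·e^(−2.81124) = 3.34622 + 0.180391 = 3.52661.
⟨E⟩ = Σ Eᵢ gᵢe^(−Eᵢ/kT) / Z = (1·3.34622 + 7·0.180391) / 3.52661 = 1.307 ε.

1.307 ε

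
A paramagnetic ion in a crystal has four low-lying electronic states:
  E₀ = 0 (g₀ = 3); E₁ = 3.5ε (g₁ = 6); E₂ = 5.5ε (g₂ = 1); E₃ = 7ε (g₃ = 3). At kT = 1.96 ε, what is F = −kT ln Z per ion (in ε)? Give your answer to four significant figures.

-2.790 ε

Eᵢ/kT = 0, 1.78571, 2.80612, 3.57143.
Z = Σ gᵢe^(−Eᵢ/kT) = 3·e^(−0) + 6·e^(−1.78571) + 1·e^(−2.80612) + 3·e^(−3.57143) = 3.00000 + 1.00607 + 0.0604390 + 0.0843469 = 4.15086.
F = −kT ln Z = −1.96 × ln(4.15086) = −1.96 × 1.42332 = -2.790 ε.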